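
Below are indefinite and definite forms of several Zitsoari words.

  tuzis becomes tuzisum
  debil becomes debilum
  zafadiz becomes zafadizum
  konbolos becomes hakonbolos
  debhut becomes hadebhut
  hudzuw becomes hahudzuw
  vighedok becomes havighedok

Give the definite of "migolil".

tuzis and konbolos both end in -s yet inflect differently (tuzisum, hakonbolos), so the final letter is not what conditions the rule; the last vowel is.
"migolil" has last vowel 'i'. The stems whose last vowel is 'i' (tuzis → tuzisum, debil → debilum, zafadiz → zafadizum) add -um.
The other pattern: stems whose last vowel is 'o' or 'u' add the prefix ha-.
So migolil → migolilum.

migolilum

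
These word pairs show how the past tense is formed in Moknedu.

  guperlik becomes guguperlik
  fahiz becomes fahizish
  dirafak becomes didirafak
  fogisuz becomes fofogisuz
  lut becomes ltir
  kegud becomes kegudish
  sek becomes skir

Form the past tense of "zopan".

zopanish

sek and dirafak both end in -k yet inflect differently (skir, didirafak), so the final letter is not what conditions the rule; the number of vowels is.
"zopan" has 2 vowels. The stems with 2 vowels (fahiz → fahizish, kegud → kegudish) add -ish.
The other patterns: stems with 1 vowel delete the last vowel and add -ir; stems with 3 vowels repeat the first consonant+vowel as a prefix.
So zopan → zopanish.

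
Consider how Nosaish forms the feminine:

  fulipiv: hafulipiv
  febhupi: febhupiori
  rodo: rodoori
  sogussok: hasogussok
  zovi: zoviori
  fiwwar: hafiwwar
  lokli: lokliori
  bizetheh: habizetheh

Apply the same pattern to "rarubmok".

fulipiv and febhupi both have last vowel 'i' yet inflect differently (hafulipiv, febhupiori), so the last vowel is not what conditions the rule; whether the stem ends in a vowel or a consonant is.
"rarubmok" ends in a consonant. The stems ending in a consonant (fiwwar → hafiwwar, bizetheh → habizetheh, fulipiv → hafulipiv) add the prefix ha-.
The other pattern: stems ending in a vowel add -ori.
So rarubmok → hararubmok.

hararubmok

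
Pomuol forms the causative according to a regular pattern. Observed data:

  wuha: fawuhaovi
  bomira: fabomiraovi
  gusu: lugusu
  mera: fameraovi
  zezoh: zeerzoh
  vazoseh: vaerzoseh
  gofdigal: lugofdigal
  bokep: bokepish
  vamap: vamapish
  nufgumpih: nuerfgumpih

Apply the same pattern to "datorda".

"datorda" ends in -a. The stems ending in -a (bomira → fabomiraovi, mera → fameraovi, wuha → fawuhaovi) add fa- … -ovi around the stem.
The other patterns: stems ending in -p add -ish; stems ending in -h insert -er- after the first vowel; stems ending in -l or -u add the prefix lu-.
So datorda → fadatordaovi.

fadatordaovi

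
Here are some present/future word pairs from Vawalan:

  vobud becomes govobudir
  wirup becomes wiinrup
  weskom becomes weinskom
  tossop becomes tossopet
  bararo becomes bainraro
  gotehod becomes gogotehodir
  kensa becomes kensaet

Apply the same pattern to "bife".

tossop and wirup both end in -p yet inflect differently (tossopet, wiinrup), so the final letter is not what conditions the rule; the first letter is.
"bife" begins with b-. The one such stem in the data (bararo → bainraro) inserts -in- after the first vowel (as do wirup, weskom), so the same rule applies.
The other patterns: stems beginning with k- or t- add -et; stems beginning with g- or v- add go- … -ir around the stem.
So bife → biinfe.

biinfe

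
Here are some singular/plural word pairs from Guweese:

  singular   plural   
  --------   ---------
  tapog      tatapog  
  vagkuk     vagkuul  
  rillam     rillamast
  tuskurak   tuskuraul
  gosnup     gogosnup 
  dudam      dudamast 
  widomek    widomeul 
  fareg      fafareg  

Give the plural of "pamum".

rillam and tuskurak both have last vowel 'a' yet inflect differently (rillamast, tuskuraul), so the last vowel is not what conditions the rule; the final letter is.
"pamum" ends in -m. The stems ending in -m (rillam → rillamast, dudam → dudamast) add -ast.
So pamum → pamumast.

pamumast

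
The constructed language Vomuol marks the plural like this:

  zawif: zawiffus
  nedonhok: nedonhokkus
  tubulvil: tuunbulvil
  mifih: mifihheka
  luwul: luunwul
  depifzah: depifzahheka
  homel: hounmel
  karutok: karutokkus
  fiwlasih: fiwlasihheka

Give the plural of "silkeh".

silkehheka

"silkeh" ends in -h. The stems ending in -h (fiwlasih → fiwlasihheka, mifih → mifihheka, depifzah → depifzahheka) double the final consonant and add -eka.
So silkeh → silkehheka.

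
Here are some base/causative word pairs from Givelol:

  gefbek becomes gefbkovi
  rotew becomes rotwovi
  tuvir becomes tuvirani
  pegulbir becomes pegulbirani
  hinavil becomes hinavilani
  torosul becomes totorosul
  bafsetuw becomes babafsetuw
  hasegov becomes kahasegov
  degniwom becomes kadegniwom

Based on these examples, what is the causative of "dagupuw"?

dadagupuw

"dagupuw" has last vowel 'u'. The stems whose last vowel is 'u' (torosul → totorosul, bafsetuw → babafsetuw) repeat the first consonant+vowel as a prefix.
The other patterns: stems whose last vowel is 'e' delete the last vowel and add -ovi; stems whose last vowel is 'i' add -ani; stems whose last vowel is 'o' add the prefix ka-.
So dagupuw → dadagupuw.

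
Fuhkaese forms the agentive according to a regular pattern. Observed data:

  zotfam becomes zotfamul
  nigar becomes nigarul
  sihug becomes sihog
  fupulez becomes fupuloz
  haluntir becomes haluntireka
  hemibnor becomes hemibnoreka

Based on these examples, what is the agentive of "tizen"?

tizon

nigar and haluntir both end in -r yet inflect differently (nigarul, haluntireka), so the final letter is not what conditions the rule; the last vowel is.
"tizen" has last vowel 'e'. The one such stem in the data (fupulez → fupuloz) changes the last vowel to 'o' (as does sihug), so the same rule applies.
So tizen → tizon.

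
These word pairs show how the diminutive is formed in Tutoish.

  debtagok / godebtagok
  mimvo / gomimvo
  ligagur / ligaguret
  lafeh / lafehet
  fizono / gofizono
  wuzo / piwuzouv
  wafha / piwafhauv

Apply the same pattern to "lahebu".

wuzo and mimvo both end in -o yet inflect differently (piwuzouv, gomimvo), so the final letter is not what conditions the rule; the first letter is.
"lahebu" begins with l-. The stems beginning with l- (ligagur → ligaguret, lafeh → lafehet) add -et.
So lahebu → lahebuet.

lahebuet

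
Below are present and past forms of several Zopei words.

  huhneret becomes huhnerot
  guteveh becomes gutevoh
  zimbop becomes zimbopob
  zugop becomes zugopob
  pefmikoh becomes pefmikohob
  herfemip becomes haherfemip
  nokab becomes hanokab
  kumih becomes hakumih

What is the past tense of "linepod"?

linepodob

guteveh and pefmikoh both end in -h yet inflect differently (gutevoh, pefmikohob), so the final letter is not what conditions the rule; the last vowel is.
"linepod" has last vowel 'o'. The stems whose last vowel is 'o' (zimbop → zimbopob, zugop → zugopob, pefmikoh → pefmikohob) add -ob.
The other patterns: stems whose last vowel is 'e' change the last vowel to 'o'; stems whose last vowel is 'a' or 'i' add the prefix ha-.
So linepod → linepodob.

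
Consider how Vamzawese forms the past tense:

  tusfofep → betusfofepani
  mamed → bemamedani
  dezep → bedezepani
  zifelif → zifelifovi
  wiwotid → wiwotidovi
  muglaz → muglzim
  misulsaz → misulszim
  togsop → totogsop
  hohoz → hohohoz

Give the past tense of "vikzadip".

mamed and wiwotid both end in -d yet inflect differently (bemamedani, wiwotidovi), so the final letter is not what conditions the rule; the last vowel is.
"vikzadip" has last vowel 'i'. The stems whose last vowel is 'i' (zifelif → zifelifovi, wiwotid → wiwotidovi) add -ovi.
So vikzadip → vikzadipovi.

vikzadipovi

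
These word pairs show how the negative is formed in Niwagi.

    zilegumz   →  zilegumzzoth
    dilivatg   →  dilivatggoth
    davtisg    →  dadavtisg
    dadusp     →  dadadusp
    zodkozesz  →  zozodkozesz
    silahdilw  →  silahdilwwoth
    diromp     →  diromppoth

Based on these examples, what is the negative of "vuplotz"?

vuplotzzoth

zodkozesz and zilegumz both end in -z yet inflect differently (zozodkozesz, zilegumzzoth), so the final letter is not what conditions the rule; the second-to-last letter is.
"vuplotz" has second-to-last letter 't'. The one such stem in the data (dilivatg → dilivatggoth) doubles the final consonant and adds -oth (as do zilegumz, diromp), so the same rule applies.
The other pattern: stems whose second-to-last letter is 's' repeat the first consonant+vowel as a prefix.
So vuplotz → vuplotzzoth.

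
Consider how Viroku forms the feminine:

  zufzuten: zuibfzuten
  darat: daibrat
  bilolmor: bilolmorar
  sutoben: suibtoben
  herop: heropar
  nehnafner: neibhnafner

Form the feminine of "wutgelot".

wutgelotar

bilolmor and nehnafner both end in -r yet inflect differently (bilolmorar, neibhnafner), so the final letter is not what conditions the rule; the last vowel is.
"wutgelot" has last vowel 'o'. The stems whose last vowel is 'o' (bilolmor → bilolmorar, herop → heropar) add -ar.
So wutgelot → wutgelotar.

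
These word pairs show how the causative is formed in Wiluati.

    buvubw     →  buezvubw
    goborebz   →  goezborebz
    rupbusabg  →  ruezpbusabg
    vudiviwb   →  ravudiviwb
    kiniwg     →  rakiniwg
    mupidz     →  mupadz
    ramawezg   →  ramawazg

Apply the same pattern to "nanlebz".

rupbusabg and kiniwg both end in -g yet inflect differently (ruezpbusabg, rakiniwg), so the final letter is not what conditions the rule; the second-to-last letter is.
"nanlebz" has second-to-last letter 'b'. The stems whose second-to-last letter is 'b' (buvubw → buezvubw, goborebz → goezborebz, rupbusabg → ruezpbusabg) insert -ez- after the first vowel.
The other patterns: stems whose second-to-last letter is 'w' add the prefix ra-; stems whose second-to-last letter is 'd' or 'z' change the last vowel to 'a'.
So nanlebz → naeznlebz.

naeznlebz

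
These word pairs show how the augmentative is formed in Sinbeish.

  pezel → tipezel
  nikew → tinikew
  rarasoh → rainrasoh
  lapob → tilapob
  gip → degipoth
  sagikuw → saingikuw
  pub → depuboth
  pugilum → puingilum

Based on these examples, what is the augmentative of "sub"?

desuboth

"sub" has 1 vowel. The stems with 1 vowel (gip → degipoth, pub → depuboth) add de- … -oth around the stem.
So sub → desuboth.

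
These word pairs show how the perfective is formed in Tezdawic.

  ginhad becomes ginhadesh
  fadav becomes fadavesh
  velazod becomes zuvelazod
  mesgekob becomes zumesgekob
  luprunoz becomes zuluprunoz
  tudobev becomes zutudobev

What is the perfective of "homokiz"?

ginhad and velazod both end in -d yet inflect differently (ginhadesh, zuvelazod), so the final letter is not what conditions the rule; the number of vowels is.
"homokiz" has 3 vowels. The stems with 3 vowels (velazod → zuvelazod, mesgekob → zumesgekob, luprunoz → zuluprunoz) add the prefix zu-.
So homokiz → zuhomokiz.

zuhomokiz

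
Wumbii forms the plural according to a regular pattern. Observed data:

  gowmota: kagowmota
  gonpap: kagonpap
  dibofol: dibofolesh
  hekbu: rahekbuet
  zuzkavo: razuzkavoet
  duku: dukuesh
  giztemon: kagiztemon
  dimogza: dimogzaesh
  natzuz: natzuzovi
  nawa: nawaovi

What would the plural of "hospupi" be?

rahospupiet

gowmota and nawa both end in -a yet inflect differently (kagowmota, nawaovi), so the final letter is not what conditions the rule; the first letter is.
"hospupi" begins with h-. The one such stem in the data (hekbu → rahekbuet) adds ra- … -et around the stem, so the same rule applies.
The other patterns: stems beginning with g- add the prefix ka-; stems beginning with n- add -ovi; stems beginning with d- add -esh.
So hospupi → rahospupiet.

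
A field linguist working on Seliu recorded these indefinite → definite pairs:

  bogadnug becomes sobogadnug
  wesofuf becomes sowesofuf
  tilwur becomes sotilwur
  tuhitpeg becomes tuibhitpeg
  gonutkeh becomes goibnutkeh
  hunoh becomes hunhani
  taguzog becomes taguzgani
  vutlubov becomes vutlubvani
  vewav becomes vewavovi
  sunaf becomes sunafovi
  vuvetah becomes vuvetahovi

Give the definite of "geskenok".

bogadnug and tuhitpeg both end in -g yet inflect differently (sobogadnug, tuibhitpeg), so the final letter is not what conditions the rule; the last vowel is.
"geskenok" has last vowel 'o'. The stems whose last vowel is 'o' (hunoh → hunhani, taguzog → taguzgani, vutlubov → vutlubvani) delete the last vowel and add -ani.
So geskenok → geskenkani.

geskenkani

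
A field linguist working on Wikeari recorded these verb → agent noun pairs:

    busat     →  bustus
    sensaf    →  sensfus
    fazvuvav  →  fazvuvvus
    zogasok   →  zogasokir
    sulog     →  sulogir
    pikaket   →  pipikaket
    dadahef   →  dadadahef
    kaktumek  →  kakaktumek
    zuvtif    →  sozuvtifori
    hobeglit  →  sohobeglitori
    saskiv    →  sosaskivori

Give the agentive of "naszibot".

naszibotir

busat and pikaket both end in -t yet inflect differently (bustus, pipikaket), so the final letter is not what conditions the rule; the last vowel is.
"naszibot" has last vowel 'o'. The stems whose last vowel is 'o' (zogasok → zogasokir, sulog → sulogir) add -ir.
So naszibot → naszibotir.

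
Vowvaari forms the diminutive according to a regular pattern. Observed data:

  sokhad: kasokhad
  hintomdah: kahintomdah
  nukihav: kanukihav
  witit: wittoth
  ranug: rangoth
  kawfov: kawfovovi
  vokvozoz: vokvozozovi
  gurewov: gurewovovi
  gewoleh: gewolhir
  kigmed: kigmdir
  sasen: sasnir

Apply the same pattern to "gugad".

kagugad

nukihav and kawfov both end in -v yet inflect differently (kanukihav, kawfovovi), so the final letter is not what conditions the rule; the last vowel is.
"gugad" has last vowel 'a'. The stems whose last vowel is 'a' (sokhad → kasokhad, hintomdah → kahintomdah, nukihav → kanukihav) add the prefix ka-.
So gugad → kagugad.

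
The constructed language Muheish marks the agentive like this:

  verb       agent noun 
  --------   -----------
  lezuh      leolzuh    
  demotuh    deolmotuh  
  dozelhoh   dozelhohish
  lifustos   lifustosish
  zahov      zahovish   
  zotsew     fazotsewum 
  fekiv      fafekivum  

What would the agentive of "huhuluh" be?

huolhuluh

"huhuluh" has last vowel 'u'. The stems whose last vowel is 'u' (lezuh → leolzuh, demotuh → deolmotuh) insert -ol- after the first vowel.
The other patterns: stems whose last vowel is 'o' add -ish; stems whose last vowel is 'e' or 'i' add fa- … -um around the stem.
So huhuluh → huolhuluh.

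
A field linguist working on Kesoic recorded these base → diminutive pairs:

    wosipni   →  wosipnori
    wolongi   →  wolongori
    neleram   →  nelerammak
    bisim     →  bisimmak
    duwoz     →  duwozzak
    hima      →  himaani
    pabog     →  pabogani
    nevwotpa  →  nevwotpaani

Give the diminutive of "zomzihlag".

wosipni and bisim both have last vowel 'i' yet inflect differently (wosipnori, bisimmak), so the last vowel is not what conditions the rule; the final letter is.
"zomzihlag" ends in -g. The one such stem in the data (pabog → pabogani) adds -ani, so the same rule applies.
The other patterns: stems ending in -i drop the final letter and add -ori; stems ending in -m or -z double the final consonant and add -ak.
So zomzihlag → zomzihlagani.

zomzihlagani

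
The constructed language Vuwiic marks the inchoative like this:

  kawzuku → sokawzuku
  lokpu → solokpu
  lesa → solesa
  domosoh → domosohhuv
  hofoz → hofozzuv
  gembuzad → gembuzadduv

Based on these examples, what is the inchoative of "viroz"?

virozzuv

lesa and gembuzad both have last vowel 'a' yet inflect differently (solesa, gembuzadduv), so the last vowel is not what conditions the rule; whether the stem ends in a vowel or a consonant is.
"viroz" ends in a consonant. The stems ending in a consonant (domosoh → domosohhuv, hofoz → hofozzuv, gembuzad → gembuzadduv) double the final consonant and add -uv.
So viroz → virozzuv.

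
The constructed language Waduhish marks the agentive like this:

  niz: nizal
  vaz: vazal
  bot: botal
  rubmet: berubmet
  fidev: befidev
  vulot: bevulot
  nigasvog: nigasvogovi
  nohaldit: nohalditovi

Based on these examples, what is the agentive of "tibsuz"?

betibsuz

"tibsuz" has 2 vowels. The stems with 2 vowels (rubmet → berubmet, fidev → befidev, vulot → bevulot) add the prefix be-.
So tibsuz → betibsuz.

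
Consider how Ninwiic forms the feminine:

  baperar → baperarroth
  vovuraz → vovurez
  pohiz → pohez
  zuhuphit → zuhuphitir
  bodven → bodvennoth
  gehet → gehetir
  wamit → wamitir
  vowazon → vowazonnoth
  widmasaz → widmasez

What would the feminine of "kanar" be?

pohiz and wamit both have last vowel 'i' yet inflect differently (pohez, wamitir), so the last vowel is not what conditions the rule; the final letter is.
"kanar" ends in -r. The one such stem in the data (baperar → baperarroth) doubles the final consonant and adds -oth (as do vowazon, bodven), so the same rule applies.
The other patterns: stems ending in -z change the last vowel to 'e'; stems ending in -t add -ir.
So kanar → kanarroth.

kanarroth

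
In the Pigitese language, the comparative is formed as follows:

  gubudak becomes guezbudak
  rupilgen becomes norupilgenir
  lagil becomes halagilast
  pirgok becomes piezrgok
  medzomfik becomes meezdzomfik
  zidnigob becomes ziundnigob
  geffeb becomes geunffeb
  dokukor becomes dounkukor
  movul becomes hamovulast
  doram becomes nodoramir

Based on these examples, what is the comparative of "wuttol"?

hawuttolast

"wuttol" ends in -l. The stems ending in -l (lagil → halagilast, movul → hamovulast) add ha- … -ast around the stem.
The other patterns: stems ending in -b or -r insert -un- after the first vowel; stems ending in -k insert -ez- after the first vowel; stems ending in -m or -n add no- … -ir around the stem.
So wuttol → hawuttolast.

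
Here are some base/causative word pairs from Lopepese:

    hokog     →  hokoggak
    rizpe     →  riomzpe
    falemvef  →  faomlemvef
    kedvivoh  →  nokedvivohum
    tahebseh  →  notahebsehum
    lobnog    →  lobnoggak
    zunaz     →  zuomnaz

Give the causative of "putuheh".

noputuhehum

kedvivoh and lobnog both have last vowel 'o' yet inflect differently (nokedvivohum, lobnoggak), so the last vowel is not what conditions the rule; the final letter is.
"putuheh" ends in -h. The stems ending in -h (tahebseh → notahebsehum, kedvivoh → nokedvivohum) add no- … -um around the stem.
So putuheh → noputuhehum.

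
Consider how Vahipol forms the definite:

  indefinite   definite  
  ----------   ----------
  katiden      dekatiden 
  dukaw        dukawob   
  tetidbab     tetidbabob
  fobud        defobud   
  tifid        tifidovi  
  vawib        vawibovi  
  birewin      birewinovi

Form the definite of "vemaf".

tetidbab and vawib both end in -b yet inflect differently (tetidbabob, vawibovi), so the final letter is not what conditions the rule; the last vowel is.
"vemaf" has last vowel 'a'. The stems whose last vowel is 'a' (dukaw → dukawob, tetidbab → tetidbabob) add -ob.
So vemaf → vemafob.

vemafob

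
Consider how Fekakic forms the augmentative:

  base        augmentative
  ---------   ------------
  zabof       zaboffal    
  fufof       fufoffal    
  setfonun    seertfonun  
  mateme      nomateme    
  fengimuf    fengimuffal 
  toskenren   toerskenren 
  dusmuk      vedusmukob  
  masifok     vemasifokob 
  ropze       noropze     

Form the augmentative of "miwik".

vemiwikob

ropze and toskenren both have last vowel 'e' yet inflect differently (noropze, toerskenren), so the last vowel is not what conditions the rule; the final letter is.
"miwik" ends in -k. The stems ending in -k (masifok → vemasifokob, dusmuk → vedusmukob) add ve- … -ob around the stem.
The other patterns: stems ending in -e add the prefix no-; stems ending in -n insert -er- after the first vowel; stems ending in -f double the final consonant and add -al.
So miwik → vemiwikob.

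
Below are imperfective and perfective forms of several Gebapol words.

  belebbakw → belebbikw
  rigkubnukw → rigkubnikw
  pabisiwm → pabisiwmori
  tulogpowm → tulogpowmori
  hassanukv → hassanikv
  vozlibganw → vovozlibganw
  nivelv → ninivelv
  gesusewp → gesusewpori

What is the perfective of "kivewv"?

kivewvori

belebbakw and vozlibganw both end in -w yet inflect differently (belebbikw, vovozlibganw), so the final letter is not what conditions the rule; the second-to-last letter is.
"kivewv" has second-to-last letter 'w'. The stems whose second-to-last letter is 'w' (gesusewp → gesusewpori, tulogpowm → tulogpowmori, pabisiwm → pabisiwmori) add -ori.
The other patterns: stems whose second-to-last letter is 'k' change the last vowel to 'i'; stems whose second-to-last letter is 'l' or 'n' repeat the first consonant+vowel as a prefix.
So kivewv → kivewvori.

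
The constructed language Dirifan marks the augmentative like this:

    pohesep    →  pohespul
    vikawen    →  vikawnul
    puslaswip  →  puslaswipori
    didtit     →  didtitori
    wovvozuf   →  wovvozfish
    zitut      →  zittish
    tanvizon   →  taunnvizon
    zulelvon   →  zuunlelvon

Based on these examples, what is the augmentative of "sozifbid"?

"sozifbid" has last vowel 'i'. The stems whose last vowel is 'i' (puslaswip → puslaswipori, didtit → didtitori) add -ori.
So sozifbid → sozifbidori.

sozifbidori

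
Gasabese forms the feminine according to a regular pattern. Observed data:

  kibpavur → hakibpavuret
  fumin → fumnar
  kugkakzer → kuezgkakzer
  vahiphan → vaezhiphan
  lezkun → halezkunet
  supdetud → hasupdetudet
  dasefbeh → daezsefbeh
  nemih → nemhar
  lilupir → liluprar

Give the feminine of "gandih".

lilupir and kibpavur both end in -r yet inflect differently (liluprar, hakibpavuret), so the final letter is not what conditions the rule; the last vowel is.
"gandih" has last vowel 'i'. The stems whose last vowel is 'i' (fumin → fumnar, nemih → nemhar, lilupir → liluprar) delete the last vowel and add -ar.
So gandih → gandhar.

gandhar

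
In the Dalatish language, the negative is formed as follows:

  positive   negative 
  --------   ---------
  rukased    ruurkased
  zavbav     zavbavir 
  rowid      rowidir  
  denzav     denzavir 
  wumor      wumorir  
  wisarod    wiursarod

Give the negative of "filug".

filugir

"filug" has 2 vowels. The stems with 2 vowels (wumor → wumorir, rowid → rowidir, denzav → denzavir) add -ir.
So filug → filugir.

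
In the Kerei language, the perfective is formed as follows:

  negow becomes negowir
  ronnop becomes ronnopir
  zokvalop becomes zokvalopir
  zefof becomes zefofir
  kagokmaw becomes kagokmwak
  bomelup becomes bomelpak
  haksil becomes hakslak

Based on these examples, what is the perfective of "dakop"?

negow and kagokmaw both end in -w yet inflect differently (negowir, kagokmwak), so the final letter is not what conditions the rule; the last vowel is.
"dakop" has last vowel 'o'. The stems whose last vowel is 'o' (negow → negowir, ronnop → ronnopir, zokvalop → zokvalopir) add -ir.
The other pattern: stems whose last vowel is 'a', 'i' or 'u' delete the last vowel and add -ak.
So dakop → dakopir.

dakopir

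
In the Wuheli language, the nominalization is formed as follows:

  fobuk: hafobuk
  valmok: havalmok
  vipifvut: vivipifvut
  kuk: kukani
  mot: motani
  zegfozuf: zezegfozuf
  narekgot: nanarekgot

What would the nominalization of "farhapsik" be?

kuk and fobuk both end in -k yet inflect differently (kukani, hafobuk), so the final letter is not what conditions the rule; the number of vowels is.
"farhapsik" has 3 vowels. The stems with 3 vowels (zegfozuf → zezegfozuf, vipifvut → vivipifvut, narekgot → nanarekgot) repeat the first consonant+vowel as a prefix.
The other patterns: stems with 1 vowel add -ani; stems with 2 vowels add the prefix ha-.
So farhapsik → fafarhapsik.

fafarhapsik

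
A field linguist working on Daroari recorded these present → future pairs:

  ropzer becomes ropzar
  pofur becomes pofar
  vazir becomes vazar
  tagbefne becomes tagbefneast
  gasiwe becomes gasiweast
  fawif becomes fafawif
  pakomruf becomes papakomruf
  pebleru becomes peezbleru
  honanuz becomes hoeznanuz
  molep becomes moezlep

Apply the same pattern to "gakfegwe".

ropzer and tagbefne both have last vowel 'e' yet inflect differently (ropzar, tagbefneast), so the last vowel is not what conditions the rule; the final letter is.
"gakfegwe" ends in -e. The stems ending in -e (tagbefne → tagbefneast, gasiwe → gasiweast) add -ast.
So gakfegwe → gakfegweast.

gakfegweast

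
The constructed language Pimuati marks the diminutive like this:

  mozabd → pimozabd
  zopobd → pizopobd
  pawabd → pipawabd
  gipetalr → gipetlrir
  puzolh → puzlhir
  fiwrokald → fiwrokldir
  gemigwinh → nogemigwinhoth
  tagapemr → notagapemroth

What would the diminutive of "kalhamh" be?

nokalhamhoth

mozabd and fiwrokald both end in -d yet inflect differently (pimozabd, fiwrokldir), so the final letter is not what conditions the rule; the second-to-last letter is.
"kalhamh" has second-to-last letter 'm'. The one such stem in the data (tagapemr → notagapemroth) adds no- … -oth around the stem, so the same rule applies.
The other patterns: stems whose second-to-last letter is 'b' add the prefix pi-; stems whose second-to-last letter is 'l' delete the last vowel and add -ir.
So kalhamh → nokalhamhoth.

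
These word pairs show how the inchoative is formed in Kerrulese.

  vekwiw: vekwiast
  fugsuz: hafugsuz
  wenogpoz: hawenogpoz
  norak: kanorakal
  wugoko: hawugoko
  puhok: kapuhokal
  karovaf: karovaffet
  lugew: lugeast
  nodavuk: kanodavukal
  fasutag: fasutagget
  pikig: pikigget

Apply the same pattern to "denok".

pikig and vekwiw both have last vowel 'i' yet inflect differently (pikigget, vekwiast), so the last vowel is not what conditions the rule; the final letter is.
"denok" ends in -k. The stems ending in -k (puhok → kapuhokal, norak → kanorakal, nodavuk → kanodavukal) add ka- … -al around the stem.
The other patterns: stems ending in -f or -g double the final consonant and add -et; stems ending in -w drop the final letter and add -ast; stems ending in -o or -z add the prefix ha-.
So denok → kadenokal.

kadenokal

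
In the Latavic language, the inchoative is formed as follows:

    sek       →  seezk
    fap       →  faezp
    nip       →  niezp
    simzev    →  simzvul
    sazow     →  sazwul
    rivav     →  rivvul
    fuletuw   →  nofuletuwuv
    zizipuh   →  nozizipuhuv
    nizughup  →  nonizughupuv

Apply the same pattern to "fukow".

fukwul

sazow and fuletuw both end in -w yet inflect differently (sazwul, nofuletuwuv), so the final letter is not what conditions the rule; the number of vowels is.
"fukow" has 2 vowels. The stems with 2 vowels (simzev → simzvul, sazow → sazwul, rivav → rivvul) delete the last vowel and add -ul.
The other patterns: stems with 1 vowel insert -ez- after the first vowel; stems with 3 vowels add no- … -uv around the stem.
So fukow → fukwul.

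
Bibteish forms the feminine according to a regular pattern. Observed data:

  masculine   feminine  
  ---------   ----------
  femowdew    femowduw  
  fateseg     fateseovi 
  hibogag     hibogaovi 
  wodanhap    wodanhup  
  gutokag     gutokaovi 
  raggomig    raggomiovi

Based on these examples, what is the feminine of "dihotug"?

dihotuovi

fateseg and femowdew both have last vowel 'e' yet inflect differently (fateseovi, femowduw), so the last vowel is not what conditions the rule; the final letter is.
"dihotug" ends in -g. The stems ending in -g (fateseg → fateseovi, gutokag → gutokaovi, raggomig → raggomiovi) drop the final letter and add -ovi.
The other pattern: stems ending in -p or -w change the last vowel to 'u'.
So dihotug → dihotuovi.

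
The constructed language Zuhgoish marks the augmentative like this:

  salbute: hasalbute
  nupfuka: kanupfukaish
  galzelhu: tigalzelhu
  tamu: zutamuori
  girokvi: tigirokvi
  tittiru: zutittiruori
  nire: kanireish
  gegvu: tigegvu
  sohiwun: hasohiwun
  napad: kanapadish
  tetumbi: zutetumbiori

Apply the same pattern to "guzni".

girokvi and tetumbi both end in -i yet inflect differently (tigirokvi, zutetumbiori), so the final letter is not what conditions the rule; the first letter is.
"guzni" begins with g-. The stems beginning with g- (gegvu → tigegvu, galzelhu → tigalzelhu, girokvi → tigirokvi) add the prefix ti-.
So guzni → tiguzni.

tiguzni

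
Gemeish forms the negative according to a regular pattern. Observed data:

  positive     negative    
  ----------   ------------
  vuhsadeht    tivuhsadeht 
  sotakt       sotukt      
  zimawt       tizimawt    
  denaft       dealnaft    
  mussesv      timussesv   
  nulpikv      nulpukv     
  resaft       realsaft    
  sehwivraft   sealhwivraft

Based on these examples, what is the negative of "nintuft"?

nialntuft

"nintuft" has second-to-last letter 'f'. The stems whose second-to-last letter is 'f' (denaft → dealnaft, resaft → realsaft, sehwivraft → sealhwivraft) insert -al- after the first vowel.
The other patterns: stems whose second-to-last letter is 'k' change the last vowel to 'u'; stems whose second-to-last letter is 'h', 's' or 'w' add the prefix ti-.
So nintuft → nialntuft.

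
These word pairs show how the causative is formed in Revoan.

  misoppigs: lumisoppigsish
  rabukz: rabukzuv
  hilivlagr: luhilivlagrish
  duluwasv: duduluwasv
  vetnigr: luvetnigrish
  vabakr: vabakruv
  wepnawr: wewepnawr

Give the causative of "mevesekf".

"mevesekf" has second-to-last letter 'k'. The stems whose second-to-last letter is 'k' (rabukz → rabukzuv, vabakr → vabakruv) add -uv.
The other patterns: stems whose second-to-last letter is 'g' add lu- … -ish around the stem; stems whose second-to-last letter is 's' or 'w' repeat the first consonant+vowel as a prefix.
So mevesekf → mevesekfuv.

mevesekfuv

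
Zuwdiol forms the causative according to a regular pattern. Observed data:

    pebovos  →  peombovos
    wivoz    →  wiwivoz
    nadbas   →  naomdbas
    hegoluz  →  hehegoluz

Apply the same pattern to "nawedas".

naomwedas

"nawedas" ends in -s. The stems ending in -s (nadbas → naomdbas, pebovos → peombovos) insert -om- after the first vowel.
The other pattern: stems ending in -z repeat the first consonant+vowel as a prefix.
So nawedas → naomwedas.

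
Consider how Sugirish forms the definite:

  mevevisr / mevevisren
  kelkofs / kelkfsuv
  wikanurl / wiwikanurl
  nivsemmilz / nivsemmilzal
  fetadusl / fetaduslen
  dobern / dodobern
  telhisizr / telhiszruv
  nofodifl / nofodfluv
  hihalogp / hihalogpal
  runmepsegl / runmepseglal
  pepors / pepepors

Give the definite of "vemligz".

vemligzal

"vemligz" has second-to-last letter 'g'. The stems whose second-to-last letter is 'g' (hihalogp → hihalogpal, runmepsegl → runmepseglal) add -al.
The other patterns: stems whose second-to-last letter is 'r' repeat the first consonant+vowel as a prefix; stems whose second-to-last letter is 'f' or 'z' delete the last vowel and add -uv; stems whose second-to-last letter is 's' add -en.
So vemligz → vemligzal.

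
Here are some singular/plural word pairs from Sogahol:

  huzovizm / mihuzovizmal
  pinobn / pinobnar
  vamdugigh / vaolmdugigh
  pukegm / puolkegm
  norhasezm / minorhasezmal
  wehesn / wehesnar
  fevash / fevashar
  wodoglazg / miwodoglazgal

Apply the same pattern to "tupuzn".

mitupuznal

pukegm and norhasezm both end in -m yet inflect differently (puolkegm, minorhasezmal), so the final letter is not what conditions the rule; the second-to-last letter is.
"tupuzn" has second-to-last letter 'z'. The stems whose second-to-last letter is 'z' (norhasezm → minorhasezmal, wodoglazg → miwodoglazgal, huzovizm → mihuzovizmal) add mi- … -al around the stem.
The other patterns: stems whose second-to-last letter is 'g' insert -ol- after the first vowel; stems whose second-to-last letter is 'b' or 's' add -ar.
So tupuzn → mitupuznal.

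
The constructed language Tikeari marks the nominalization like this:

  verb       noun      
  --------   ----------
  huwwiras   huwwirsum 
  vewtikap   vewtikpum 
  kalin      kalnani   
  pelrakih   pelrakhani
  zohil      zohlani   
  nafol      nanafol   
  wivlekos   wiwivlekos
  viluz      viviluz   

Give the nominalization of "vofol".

zohil and nafol both end in -l yet inflect differently (zohlani, nanafol), so the final letter is not what conditions the rule; the last vowel is.
"vofol" has last vowel 'o'. The stems whose last vowel is 'o' (nafol → nanafol, wivlekos → wiwivlekos) repeat the first consonant+vowel as a prefix.
So vofol → vovofol.

vovofol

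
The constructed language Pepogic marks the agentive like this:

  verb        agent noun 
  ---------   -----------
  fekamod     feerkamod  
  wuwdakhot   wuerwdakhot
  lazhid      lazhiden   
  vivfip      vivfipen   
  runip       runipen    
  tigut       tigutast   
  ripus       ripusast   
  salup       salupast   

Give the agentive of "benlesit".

"benlesit" has last vowel 'i'. The stems whose last vowel is 'i' (lazhid → lazhiden, vivfip → vivfipen, runip → runipen) add -en.
So benlesit → benlesiten.

benlesiten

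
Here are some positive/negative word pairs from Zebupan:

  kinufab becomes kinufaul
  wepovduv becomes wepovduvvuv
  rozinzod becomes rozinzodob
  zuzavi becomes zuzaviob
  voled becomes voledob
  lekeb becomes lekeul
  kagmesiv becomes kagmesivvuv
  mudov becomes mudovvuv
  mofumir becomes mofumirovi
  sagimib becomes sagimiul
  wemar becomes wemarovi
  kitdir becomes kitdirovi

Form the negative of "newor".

neworovi

kitdir and zuzavi both have last vowel 'i' yet inflect differently (kitdirovi, zuzaviob), so the last vowel is not what conditions the rule; the final letter is.
"newor" ends in -r. The stems ending in -r (kitdir → kitdirovi, mofumir → mofumirovi, wemar → wemarovi) add -ovi.
So newor → neworovi.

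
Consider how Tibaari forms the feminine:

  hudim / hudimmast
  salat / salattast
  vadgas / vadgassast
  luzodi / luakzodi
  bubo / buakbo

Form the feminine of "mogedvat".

"mogedvat" ends in a consonant. The stems ending in a consonant (hudim → hudimmast, salat → salattast, vadgas → vadgassast) double the final consonant and add -ast.
So mogedvat → mogedvattast.

mogedvattast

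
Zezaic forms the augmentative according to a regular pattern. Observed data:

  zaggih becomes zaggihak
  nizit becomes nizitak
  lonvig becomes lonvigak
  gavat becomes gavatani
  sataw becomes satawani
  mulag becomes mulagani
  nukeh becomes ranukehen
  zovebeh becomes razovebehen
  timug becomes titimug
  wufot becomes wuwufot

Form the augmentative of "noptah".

noptahani

"noptah" has last vowel 'a'. The stems whose last vowel is 'a' (gavat → gavatani, sataw → satawani, mulag → mulagani) add -ani.
So noptah → noptahani.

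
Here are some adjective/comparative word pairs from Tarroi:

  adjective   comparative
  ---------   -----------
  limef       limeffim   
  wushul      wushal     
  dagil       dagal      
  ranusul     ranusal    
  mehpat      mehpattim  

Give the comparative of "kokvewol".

kokvewal

wushul and mehpat both have 2 vowels yet inflect differently (wushal, mehpattim), so the number of vowels is not what conditions the rule; the final letter is.
"kokvewol" ends in -l. The stems ending in -l (ranusul → ranusal, wushul → wushal, dagil → dagal) change the last vowel to 'a'.
The other pattern: stems ending in -f or -t double the final consonant and add -im.
So kokvewol → kokvewal.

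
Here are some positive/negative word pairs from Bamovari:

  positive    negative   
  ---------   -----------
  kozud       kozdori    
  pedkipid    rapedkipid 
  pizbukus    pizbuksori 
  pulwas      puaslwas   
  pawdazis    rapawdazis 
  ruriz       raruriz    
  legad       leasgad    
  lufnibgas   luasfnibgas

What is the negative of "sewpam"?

pedkipid and kozud both end in -d yet inflect differently (rapedkipid, kozdori), so the final letter is not what conditions the rule; the last vowel is.
"sewpam" has last vowel 'a'. The stems whose last vowel is 'a' (legad → leasgad, lufnibgas → luasfnibgas, pulwas → puaslwas) insert -as- after the first vowel.
The other patterns: stems whose last vowel is 'i' add the prefix ra-; stems whose last vowel is 'u' delete the last vowel and add -ori.
So sewpam → seaswpam.

seaswpam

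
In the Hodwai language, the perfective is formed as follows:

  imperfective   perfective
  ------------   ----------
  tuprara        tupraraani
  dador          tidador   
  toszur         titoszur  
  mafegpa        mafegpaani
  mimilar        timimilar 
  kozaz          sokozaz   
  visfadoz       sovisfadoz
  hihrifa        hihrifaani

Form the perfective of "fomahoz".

"fomahoz" ends in -z. The stems ending in -z (visfadoz → sovisfadoz, kozaz → sokozaz) add the prefix so-.
So fomahoz → sofomahoz.

sofomahoz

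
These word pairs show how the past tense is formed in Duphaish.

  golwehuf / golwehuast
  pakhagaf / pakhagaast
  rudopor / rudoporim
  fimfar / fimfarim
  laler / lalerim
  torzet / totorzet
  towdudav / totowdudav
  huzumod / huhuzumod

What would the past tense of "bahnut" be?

"bahnut" ends in -t. The one such stem in the data (torzet → totorzet) repeats the first consonant+vowel as a prefix (as do towdudav, huzumod), so the same rule applies.
So bahnut → babahnut.

babahnut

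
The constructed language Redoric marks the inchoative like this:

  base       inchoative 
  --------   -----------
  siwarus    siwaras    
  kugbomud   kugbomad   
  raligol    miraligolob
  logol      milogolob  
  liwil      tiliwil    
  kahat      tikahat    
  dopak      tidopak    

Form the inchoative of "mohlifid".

"mohlifid" has last vowel 'i'. The one such stem in the data (liwil → tiliwil) adds the prefix ti-, so the same rule applies.
The other patterns: stems whose last vowel is 'u' change the last vowel to 'a'; stems whose last vowel is 'o' add mi- … -ob around the stem.
So mohlifid → timohlifid.

timohlifid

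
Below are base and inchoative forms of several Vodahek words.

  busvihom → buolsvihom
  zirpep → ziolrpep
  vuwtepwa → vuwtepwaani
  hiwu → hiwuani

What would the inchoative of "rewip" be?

busvihom and vuwtepwa both have 3 vowels yet inflect differently (buolsvihom, vuwtepwaani), so the number of vowels is not what conditions the rule; whether the stem ends in a vowel or a consonant is.
"rewip" ends in a consonant. The stems ending in a consonant (busvihom → buolsvihom, zirpep → ziolrpep) insert -ol- after the first vowel.
So rewip → reolwip.

reolwip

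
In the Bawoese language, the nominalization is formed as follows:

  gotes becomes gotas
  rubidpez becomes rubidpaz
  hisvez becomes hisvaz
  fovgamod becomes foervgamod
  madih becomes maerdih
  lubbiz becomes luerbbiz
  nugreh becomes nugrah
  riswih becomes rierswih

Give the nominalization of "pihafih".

pierhafih

rubidpez and lubbiz both end in -z yet inflect differently (rubidpaz, luerbbiz), so the final letter is not what conditions the rule; the last vowel is.
"pihafih" has last vowel 'i'. The stems whose last vowel is 'i' (lubbiz → luerbbiz, riswih → rierswih, madih → maerdih) insert -er- after the first vowel.
So pihafih → pierhafih.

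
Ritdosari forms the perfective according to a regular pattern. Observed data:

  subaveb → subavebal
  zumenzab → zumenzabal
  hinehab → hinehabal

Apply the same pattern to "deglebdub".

deglebdubal

Every pair shown (subaveb → subavebal, zumenzab → zumenzabal, hinehab → hinehabal) follows the same rule: add -al.
So deglebdub → deglebdubal.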